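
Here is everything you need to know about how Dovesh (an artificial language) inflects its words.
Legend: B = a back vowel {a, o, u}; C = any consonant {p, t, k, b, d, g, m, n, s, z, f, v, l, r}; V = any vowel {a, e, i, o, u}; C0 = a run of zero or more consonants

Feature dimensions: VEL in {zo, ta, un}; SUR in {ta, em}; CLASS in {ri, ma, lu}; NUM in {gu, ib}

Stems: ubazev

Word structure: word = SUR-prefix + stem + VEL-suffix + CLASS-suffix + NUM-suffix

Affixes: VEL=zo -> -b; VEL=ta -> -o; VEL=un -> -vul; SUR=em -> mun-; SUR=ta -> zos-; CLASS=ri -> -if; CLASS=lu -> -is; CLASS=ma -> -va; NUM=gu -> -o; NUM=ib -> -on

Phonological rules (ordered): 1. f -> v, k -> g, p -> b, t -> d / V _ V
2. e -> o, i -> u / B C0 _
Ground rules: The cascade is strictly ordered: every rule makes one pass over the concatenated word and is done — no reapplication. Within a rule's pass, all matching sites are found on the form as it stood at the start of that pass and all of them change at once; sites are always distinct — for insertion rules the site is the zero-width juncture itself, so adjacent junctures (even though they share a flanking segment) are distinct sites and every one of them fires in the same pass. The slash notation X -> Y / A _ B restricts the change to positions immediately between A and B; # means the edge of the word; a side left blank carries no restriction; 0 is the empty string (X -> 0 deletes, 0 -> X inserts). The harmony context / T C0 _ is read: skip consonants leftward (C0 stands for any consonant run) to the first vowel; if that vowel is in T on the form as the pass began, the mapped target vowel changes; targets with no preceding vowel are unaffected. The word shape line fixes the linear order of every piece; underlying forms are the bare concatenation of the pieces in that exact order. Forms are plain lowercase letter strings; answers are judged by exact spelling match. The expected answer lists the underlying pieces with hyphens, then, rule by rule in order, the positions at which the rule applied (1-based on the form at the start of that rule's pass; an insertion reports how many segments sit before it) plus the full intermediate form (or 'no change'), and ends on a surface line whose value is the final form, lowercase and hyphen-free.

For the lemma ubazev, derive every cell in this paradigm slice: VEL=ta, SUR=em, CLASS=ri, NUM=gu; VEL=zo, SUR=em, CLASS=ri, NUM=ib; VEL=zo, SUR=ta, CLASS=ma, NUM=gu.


cell VEL=ta, SUR=em, CLASS=ri, NUM=gu:
underlying: mun-ubazev-o-if-o
1. f -> v, k -> g, p -> b, t -> d / V _ V: fires at position(s) 12: munubazevoivo
2. e -> o, i -> u / B C0 _: fires at position(s) 8, 11: munubazovouvo
surface: munubazovouvo

cell VEL=zo, SUR=em, CLASS=ri, NUM=ib:
underlying: mun-ubazev-b-if-on
1. f -> v, k -> g, p -> b, t -> d / V _ V: fires at position(s) 12: munubazevbivon
2. e -> o, i -> u / B C0 _: fires at position(s) 8: munubazovbivon
surface: munubazovbivon

cell VEL=zo, SUR=ta, CLASS=ma, NUM=gu:
underlying: zos-ubazev-b-va-o
1. f -> v, k -> g, p -> b, t -> d / V _ V: no change
2. e -> o, i -> u / B C0 _: fires at position(s) 8: zosubazovbvao
surface: zosubazovbvao


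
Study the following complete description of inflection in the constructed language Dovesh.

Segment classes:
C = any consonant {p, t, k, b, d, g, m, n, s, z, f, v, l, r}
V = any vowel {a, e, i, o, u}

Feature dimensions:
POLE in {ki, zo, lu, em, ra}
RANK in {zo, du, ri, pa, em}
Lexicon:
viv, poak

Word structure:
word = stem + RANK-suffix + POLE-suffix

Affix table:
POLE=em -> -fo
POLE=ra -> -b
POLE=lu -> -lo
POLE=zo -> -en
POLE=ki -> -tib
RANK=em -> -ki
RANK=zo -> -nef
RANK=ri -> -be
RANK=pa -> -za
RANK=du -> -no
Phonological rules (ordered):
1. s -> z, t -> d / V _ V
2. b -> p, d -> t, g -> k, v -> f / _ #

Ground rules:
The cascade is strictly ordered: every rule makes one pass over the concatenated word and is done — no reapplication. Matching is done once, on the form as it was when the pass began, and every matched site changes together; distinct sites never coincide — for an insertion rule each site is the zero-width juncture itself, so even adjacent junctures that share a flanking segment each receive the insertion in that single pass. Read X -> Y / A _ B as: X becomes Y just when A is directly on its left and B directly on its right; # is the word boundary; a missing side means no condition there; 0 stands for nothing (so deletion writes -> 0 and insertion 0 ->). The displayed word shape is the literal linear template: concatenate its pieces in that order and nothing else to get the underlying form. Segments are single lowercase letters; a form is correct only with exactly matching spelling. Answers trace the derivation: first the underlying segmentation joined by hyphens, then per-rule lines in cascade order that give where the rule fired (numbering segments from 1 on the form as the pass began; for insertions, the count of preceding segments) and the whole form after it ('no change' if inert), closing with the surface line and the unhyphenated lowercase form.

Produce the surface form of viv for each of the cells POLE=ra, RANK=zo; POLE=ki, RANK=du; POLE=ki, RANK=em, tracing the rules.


cell POLE=ra, RANK=zo:
underlying: viv-nef-b
1. s -> z, t -> d / V _ V: no change
2. b -> p, d -> t, g -> k, v -> f / _ #: fires at position(s) 7: vivnefp
surface: vivnefp

cell POLE=ki, RANK=du:
underlying: viv-no-tib
1. s -> z, t -> d / V _ V: fires at position(s) 6: vivnodib
2. b -> p, d -> t, g -> k, v -> f / _ #: fires at position(s) 8: vivnodip
surface: vivnodip

cell POLE=ki, RANK=em:
underlying: viv-ki-tib
1. s -> z, t -> d / V _ V: fires at position(s) 6: vivkidib
2. b -> p, d -> t, g -> k, v -> f / _ #: fires at position(s) 8: vivkidip
surface: vivkidip


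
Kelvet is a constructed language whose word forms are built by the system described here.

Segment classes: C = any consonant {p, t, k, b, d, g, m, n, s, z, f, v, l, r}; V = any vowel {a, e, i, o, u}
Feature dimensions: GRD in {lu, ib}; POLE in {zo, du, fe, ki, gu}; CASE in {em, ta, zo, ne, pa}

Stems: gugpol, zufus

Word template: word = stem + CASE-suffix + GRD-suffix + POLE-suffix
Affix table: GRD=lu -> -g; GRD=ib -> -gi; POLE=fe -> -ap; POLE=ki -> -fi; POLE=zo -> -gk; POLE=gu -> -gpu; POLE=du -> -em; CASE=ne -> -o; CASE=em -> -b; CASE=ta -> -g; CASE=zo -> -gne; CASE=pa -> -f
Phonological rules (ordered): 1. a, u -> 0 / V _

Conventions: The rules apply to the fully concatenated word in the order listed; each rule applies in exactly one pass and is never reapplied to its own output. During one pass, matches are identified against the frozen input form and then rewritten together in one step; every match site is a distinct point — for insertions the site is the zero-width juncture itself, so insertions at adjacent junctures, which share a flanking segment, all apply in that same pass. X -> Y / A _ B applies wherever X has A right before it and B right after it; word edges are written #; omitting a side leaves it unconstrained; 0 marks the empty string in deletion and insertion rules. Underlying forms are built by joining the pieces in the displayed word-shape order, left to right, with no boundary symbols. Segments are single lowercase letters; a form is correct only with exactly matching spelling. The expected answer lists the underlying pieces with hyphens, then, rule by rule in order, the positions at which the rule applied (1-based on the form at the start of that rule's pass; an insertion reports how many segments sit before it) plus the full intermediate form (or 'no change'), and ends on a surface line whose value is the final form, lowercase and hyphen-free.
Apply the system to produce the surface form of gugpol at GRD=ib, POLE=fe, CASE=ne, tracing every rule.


underlying: gugpol-o-gi-ap
1. a, u -> 0 / V _: fires at position(s) 10: gugpologip
surface: gugpologip


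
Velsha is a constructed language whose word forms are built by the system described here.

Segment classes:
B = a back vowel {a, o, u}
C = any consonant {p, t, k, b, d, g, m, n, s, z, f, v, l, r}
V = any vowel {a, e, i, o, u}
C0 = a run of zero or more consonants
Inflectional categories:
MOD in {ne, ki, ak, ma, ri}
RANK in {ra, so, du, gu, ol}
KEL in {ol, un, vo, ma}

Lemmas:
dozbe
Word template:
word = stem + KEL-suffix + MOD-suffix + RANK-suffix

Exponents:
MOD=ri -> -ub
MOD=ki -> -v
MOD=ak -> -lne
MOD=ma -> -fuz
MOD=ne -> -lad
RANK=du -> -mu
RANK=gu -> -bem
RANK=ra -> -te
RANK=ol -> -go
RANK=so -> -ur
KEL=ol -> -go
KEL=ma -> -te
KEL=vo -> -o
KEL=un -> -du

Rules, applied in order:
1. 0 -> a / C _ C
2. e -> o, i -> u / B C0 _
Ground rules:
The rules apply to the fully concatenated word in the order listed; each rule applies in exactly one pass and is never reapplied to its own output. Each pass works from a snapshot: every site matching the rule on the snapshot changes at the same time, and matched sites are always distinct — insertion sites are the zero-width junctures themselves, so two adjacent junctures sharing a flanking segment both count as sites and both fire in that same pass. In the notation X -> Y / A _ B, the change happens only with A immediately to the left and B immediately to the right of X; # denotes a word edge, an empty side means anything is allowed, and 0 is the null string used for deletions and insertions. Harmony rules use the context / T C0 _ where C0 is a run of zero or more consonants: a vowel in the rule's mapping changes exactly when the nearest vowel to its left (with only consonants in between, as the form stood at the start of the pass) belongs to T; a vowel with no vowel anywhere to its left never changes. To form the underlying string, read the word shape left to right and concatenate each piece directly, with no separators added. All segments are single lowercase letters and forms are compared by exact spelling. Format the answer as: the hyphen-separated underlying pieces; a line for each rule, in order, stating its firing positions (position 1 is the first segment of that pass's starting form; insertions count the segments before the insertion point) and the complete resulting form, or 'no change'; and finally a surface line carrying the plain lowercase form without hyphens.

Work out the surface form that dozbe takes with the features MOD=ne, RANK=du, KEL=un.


underlying: dozbe-du-lad-mu
1. 0 -> a / C _ C: inserts after position(s) 3, 10: dozabeduladamu
2. e -> o, i -> u / B C0 _: fires at position(s) 6: dozaboduladamu
surface: dozaboduladamu


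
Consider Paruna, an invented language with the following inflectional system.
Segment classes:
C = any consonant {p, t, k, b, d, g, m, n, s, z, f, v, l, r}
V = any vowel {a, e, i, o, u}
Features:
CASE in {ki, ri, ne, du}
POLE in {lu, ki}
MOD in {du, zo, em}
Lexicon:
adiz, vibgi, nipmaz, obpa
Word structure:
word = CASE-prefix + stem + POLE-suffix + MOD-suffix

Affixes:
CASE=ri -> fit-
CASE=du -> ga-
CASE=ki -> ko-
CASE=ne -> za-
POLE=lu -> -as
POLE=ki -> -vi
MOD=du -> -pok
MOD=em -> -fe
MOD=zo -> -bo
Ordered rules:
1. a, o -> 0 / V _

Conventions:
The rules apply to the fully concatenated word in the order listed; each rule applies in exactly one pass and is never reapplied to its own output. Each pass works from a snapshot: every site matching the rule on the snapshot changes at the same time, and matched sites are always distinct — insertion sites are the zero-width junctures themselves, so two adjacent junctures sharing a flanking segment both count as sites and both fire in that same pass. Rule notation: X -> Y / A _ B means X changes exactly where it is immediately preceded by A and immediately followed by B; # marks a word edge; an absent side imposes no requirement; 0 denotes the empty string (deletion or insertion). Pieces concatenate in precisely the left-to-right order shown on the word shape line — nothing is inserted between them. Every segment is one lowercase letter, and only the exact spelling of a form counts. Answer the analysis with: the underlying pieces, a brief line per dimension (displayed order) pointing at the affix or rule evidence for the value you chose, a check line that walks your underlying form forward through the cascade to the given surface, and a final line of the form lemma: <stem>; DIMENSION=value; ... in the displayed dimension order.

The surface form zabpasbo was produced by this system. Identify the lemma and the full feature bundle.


underlying: za-obpa-as-bo
CASE=ne - signalled by the affix za-
POLE=lu - signalled by the affix -as
MOD=zo - signalled by the affix -bo
check: zaobpaasbo -> zabpasbo
lemma: obpa; CASE=ne; POLE=lu; MOD=zo


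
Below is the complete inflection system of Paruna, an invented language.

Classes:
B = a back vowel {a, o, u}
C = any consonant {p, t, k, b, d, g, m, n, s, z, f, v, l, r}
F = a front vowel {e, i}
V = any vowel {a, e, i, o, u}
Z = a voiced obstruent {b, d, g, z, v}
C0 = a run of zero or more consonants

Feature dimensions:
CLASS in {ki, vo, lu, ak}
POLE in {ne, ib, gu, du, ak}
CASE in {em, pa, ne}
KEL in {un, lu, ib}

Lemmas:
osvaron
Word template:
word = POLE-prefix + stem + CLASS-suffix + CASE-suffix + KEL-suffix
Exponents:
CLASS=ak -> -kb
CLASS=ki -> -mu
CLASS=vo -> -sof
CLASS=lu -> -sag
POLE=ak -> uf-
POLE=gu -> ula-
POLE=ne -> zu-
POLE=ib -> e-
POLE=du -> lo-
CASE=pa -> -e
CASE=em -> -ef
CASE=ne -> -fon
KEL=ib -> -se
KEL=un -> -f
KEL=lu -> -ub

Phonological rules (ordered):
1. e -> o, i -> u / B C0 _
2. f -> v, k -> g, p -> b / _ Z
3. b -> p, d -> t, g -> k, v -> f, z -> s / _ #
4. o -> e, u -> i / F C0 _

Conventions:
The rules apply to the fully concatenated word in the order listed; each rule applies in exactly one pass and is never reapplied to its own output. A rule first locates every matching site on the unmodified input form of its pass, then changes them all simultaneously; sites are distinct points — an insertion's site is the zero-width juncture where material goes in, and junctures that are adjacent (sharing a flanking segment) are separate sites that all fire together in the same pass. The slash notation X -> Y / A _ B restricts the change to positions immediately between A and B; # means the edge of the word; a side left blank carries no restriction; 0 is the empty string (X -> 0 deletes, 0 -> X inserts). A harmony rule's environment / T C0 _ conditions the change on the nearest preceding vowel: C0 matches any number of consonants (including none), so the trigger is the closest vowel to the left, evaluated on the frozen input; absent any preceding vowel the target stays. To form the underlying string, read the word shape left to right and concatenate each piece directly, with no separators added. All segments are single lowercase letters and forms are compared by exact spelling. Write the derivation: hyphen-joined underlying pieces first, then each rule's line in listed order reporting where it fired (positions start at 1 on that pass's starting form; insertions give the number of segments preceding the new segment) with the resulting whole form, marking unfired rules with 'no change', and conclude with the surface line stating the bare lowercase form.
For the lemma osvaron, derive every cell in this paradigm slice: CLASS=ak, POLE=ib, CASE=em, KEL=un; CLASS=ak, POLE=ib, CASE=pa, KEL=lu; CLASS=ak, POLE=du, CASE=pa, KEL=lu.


cell CLASS=ak, POLE=ib, CASE=em, KEL=un:
underlying: e-osvaron-kb-ef-f
1. e -> o, i -> u / B C0 _: fires at position(s) 11: eosvaronkboff
2. f -> v, k -> g, p -> b / _ Z: fires at position(s) 9: eosvarongboff
3. b -> p, d -> t, g -> k, v -> f, z -> s / _ #: no change
4. o -> e, u -> i / F C0 _: fires at position(s) 2: eesvarongboff
surface: eesvarongboff

cell CLASS=ak, POLE=ib, CASE=pa, KEL=lu:
underlying: e-osvaron-kb-e-ub
1. e -> o, i -> u / B C0 _: fires at position(s) 11: eosvaronkboub
2. f -> v, k -> g, p -> b / _ Z: fires at position(s) 9: eosvarongboub
3. b -> p, d -> t, g -> k, v -> f, z -> s / _ #: fires at position(s) 13: eosvarongboup
4. o -> e, u -> i / F C0 _: fires at position(s) 2: eesvarongboup
surface: eesvarongboup

cell CLASS=ak, POLE=du, CASE=pa, KEL=lu:
underlying: lo-osvaron-kb-e-ub
1. e -> o, i -> u / B C0 _: fires at position(s) 12: loosvaronkboub
2. f -> v, k -> g, p -> b / _ Z: fires at position(s) 10: loosvarongboub
3. b -> p, d -> t, g -> k, v -> f, z -> s / _ #: fires at position(s) 14: loosvarongboup
4. o -> e, u -> i / F C0 _: no change
surface: loosvarongboup


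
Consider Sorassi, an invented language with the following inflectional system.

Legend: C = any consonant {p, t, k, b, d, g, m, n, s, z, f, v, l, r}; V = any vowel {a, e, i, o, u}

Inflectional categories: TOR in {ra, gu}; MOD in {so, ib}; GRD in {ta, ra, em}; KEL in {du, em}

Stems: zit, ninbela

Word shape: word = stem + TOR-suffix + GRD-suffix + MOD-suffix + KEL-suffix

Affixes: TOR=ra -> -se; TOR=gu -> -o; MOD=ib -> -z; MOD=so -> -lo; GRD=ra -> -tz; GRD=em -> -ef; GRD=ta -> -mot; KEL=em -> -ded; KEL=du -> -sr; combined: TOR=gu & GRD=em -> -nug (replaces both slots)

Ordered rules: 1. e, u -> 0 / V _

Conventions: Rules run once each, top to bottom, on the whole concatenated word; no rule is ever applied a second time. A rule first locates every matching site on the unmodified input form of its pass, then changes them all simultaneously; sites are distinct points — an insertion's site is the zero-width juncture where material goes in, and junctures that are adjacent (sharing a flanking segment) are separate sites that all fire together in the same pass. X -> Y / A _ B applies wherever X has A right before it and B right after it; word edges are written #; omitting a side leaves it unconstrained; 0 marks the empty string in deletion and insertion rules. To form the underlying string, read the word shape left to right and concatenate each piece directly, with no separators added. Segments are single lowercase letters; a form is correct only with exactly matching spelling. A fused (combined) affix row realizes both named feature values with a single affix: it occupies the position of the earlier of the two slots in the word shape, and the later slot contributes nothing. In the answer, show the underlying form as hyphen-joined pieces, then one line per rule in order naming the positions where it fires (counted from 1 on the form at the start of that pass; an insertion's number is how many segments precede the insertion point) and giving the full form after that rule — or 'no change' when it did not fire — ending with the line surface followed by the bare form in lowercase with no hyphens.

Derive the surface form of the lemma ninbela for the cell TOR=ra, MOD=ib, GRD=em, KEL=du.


underlying: ninbela-se-ef-z-sr
1. e, u -> 0 / V _: fires at position(s) 10: ninbelasefzsr
surface: ninbelasefzsr


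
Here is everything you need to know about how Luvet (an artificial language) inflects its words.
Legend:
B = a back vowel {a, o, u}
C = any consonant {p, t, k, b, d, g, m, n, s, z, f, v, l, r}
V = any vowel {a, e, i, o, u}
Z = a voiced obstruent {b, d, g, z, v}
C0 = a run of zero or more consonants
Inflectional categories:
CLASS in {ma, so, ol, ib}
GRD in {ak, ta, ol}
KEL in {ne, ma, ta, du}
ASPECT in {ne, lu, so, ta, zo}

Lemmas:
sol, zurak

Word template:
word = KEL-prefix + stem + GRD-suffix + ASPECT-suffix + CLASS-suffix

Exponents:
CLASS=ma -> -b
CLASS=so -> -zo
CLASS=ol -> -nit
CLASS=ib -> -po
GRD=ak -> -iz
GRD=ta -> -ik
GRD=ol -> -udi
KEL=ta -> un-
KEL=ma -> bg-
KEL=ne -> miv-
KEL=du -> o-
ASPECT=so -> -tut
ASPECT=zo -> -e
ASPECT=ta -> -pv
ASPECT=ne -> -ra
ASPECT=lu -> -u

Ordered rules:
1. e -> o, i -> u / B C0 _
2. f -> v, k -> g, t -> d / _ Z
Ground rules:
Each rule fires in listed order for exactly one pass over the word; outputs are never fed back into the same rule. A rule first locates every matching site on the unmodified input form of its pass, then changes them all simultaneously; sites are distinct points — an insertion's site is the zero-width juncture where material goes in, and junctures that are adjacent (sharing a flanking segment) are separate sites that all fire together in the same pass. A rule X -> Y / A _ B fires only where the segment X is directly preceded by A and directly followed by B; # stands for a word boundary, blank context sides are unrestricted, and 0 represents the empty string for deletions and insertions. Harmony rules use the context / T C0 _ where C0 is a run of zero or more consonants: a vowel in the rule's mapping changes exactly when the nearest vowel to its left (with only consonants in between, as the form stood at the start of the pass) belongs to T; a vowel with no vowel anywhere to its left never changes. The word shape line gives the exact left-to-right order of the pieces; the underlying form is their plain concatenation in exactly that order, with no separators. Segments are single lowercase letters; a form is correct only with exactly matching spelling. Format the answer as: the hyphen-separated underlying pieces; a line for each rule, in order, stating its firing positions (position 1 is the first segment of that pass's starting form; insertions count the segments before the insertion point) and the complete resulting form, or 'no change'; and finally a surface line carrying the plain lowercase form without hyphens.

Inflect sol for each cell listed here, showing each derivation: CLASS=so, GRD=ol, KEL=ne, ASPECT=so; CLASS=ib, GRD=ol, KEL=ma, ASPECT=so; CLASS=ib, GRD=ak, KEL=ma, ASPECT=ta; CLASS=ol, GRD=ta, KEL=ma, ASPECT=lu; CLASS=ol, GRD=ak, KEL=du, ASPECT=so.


cell CLASS=so, GRD=ol, KEL=ne, ASPECT=so:
underlying: miv-sol-udi-tut-zo
1. e -> o, i -> u / B C0 _: fires at position(s) 9: mivsoludututzo
2. f -> v, k -> g, t -> d / _ Z: fires at position(s) 12: mivsoludutudzo
surface: mivsoludutudzo

cell CLASS=ib, GRD=ol, KEL=ma, ASPECT=so:
underlying: bg-sol-udi-tut-po
1. e -> o, i -> u / B C0 _: fires at position(s) 8: bgsoludututpo
2. f -> v, k -> g, t -> d / _ Z: no change
surface: bgsoludututpo

cell CLASS=ib, GRD=ak, KEL=ma, ASPECT=ta:
underlying: bg-sol-iz-pv-po
1. e -> o, i -> u / B C0 _: fires at position(s) 6: bgsoluzpvpo
2. f -> v, k -> g, t -> d / _ Z: no change
surface: bgsoluzpvpo

cell CLASS=ol, GRD=ta, KEL=ma, ASPECT=lu:
underlying: bg-sol-ik-u-nit
1. e -> o, i -> u / B C0 _: fires at position(s) 6, 10: bgsolukunut
2. f -> v, k -> g, t -> d / _ Z: no change
surface: bgsolukunut

cell CLASS=ol, GRD=ak, KEL=du, ASPECT=so:
underlying: o-sol-iz-tut-nit
1. e -> o, i -> u / B C0 _: fires at position(s) 5, 11: osoluztutnut
2. f -> v, k -> g, t -> d / _ Z: no change
surface: osoluztutnut


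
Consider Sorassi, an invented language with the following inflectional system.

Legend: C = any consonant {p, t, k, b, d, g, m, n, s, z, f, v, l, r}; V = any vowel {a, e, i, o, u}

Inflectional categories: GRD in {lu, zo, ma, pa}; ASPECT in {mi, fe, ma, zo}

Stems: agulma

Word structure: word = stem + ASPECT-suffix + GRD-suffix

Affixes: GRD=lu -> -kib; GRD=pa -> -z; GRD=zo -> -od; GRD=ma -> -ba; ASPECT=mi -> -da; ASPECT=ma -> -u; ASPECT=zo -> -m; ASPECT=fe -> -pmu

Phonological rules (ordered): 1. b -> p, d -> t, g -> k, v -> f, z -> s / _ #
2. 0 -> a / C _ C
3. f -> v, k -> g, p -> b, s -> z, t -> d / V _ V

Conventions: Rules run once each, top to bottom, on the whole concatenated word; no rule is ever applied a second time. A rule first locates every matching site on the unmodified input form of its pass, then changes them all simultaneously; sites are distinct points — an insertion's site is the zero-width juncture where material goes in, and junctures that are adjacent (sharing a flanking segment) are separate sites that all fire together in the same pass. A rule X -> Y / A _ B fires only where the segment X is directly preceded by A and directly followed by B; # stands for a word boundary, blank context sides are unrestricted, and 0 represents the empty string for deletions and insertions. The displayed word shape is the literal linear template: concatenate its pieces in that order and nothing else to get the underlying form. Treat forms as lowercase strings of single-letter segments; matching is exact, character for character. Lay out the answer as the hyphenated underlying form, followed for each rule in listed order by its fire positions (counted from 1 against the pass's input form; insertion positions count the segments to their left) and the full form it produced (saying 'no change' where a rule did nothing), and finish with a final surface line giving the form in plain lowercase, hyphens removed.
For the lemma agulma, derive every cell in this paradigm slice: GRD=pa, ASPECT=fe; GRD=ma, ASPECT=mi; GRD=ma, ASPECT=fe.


cell GRD=pa, ASPECT=fe:
underlying: agulma-pmu-z
1. b -> p, d -> t, g -> k, v -> f, z -> s / _ #: fires at position(s) 10: agulmapmus
2. 0 -> a / C _ C: inserts after position(s) 4, 7: agulamapamus
3. f -> v, k -> g, p -> b, s -> z, t -> d / V _ V: fires at position(s) 8: agulamabamus
surface: agulamabamus

cell GRD=ma, ASPECT=mi:
underlying: agulma-da-ba
1. b -> p, d -> t, g -> k, v -> f, z -> s / _ #: no change
2. 0 -> a / C _ C: inserts after position(s) 4: agulamadaba
3. f -> v, k -> g, p -> b, s -> z, t -> d / V _ V: no change
surface: agulamadaba

cell GRD=ma, ASPECT=fe:
underlying: agulma-pmu-ba
1. b -> p, d -> t, g -> k, v -> f, z -> s / _ #: no change
2. 0 -> a / C _ C: inserts after position(s) 4, 7: agulamapamuba
3. f -> v, k -> g, p -> b, s -> z, t -> d / V _ V: fires at position(s) 8: agulamabamuba
surface: agulamabamuba


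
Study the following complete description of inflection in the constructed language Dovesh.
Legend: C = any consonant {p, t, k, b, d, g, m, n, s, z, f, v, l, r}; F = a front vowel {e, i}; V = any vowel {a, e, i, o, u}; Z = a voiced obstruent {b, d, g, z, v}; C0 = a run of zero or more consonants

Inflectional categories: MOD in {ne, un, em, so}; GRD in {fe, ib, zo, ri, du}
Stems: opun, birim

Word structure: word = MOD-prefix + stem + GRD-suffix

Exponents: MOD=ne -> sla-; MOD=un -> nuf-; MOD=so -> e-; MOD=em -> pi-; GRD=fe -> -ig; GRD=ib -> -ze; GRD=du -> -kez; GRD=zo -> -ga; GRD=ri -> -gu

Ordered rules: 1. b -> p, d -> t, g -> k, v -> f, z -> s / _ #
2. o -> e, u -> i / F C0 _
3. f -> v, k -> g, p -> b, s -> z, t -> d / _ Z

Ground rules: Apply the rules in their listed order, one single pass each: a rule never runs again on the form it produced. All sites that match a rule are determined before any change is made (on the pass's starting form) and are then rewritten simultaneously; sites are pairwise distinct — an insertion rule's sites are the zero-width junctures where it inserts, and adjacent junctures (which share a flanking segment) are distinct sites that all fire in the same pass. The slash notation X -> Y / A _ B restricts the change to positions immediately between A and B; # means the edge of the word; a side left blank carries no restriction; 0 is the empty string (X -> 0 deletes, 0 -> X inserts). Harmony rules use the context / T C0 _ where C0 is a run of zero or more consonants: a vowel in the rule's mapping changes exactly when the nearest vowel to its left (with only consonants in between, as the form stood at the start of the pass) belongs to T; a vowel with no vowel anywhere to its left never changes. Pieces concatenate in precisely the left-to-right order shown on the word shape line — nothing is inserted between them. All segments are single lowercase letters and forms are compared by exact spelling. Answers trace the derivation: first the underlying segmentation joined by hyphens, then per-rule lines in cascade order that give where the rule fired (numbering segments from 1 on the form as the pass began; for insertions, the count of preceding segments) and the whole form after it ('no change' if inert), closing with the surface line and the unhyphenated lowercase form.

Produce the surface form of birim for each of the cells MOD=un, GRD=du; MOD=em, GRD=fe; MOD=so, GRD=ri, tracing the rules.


cell MOD=un, GRD=du:
underlying: nuf-birim-kez
1. b -> p, d -> t, g -> k, v -> f, z -> s / _ #: fires at position(s) 11: nufbirimkes
2. o -> e, u -> i / F C0 _: no change
3. f -> v, k -> g, p -> b, s -> z, t -> d / _ Z: fires at position(s) 3: nuvbirimkes
surface: nuvbirimkes

cell MOD=em, GRD=fe:
underlying: pi-birim-ig
1. b -> p, d -> t, g -> k, v -> f, z -> s / _ #: fires at position(s) 9: pibirimik
2. o -> e, u -> i / F C0 _: no change
3. f -> v, k -> g, p -> b, s -> z, t -> d / _ Z: no change
surface: pibirimik

cell MOD=so, GRD=ri:
underlying: e-birim-gu
1. b -> p, d -> t, g -> k, v -> f, z -> s / _ #: no change
2. o -> e, u -> i / F C0 _: fires at position(s) 8: ebirimgi
3. f -> v, k -> g, p -> b, s -> z, t -> d / _ Z: no change
surface: ebirimgi


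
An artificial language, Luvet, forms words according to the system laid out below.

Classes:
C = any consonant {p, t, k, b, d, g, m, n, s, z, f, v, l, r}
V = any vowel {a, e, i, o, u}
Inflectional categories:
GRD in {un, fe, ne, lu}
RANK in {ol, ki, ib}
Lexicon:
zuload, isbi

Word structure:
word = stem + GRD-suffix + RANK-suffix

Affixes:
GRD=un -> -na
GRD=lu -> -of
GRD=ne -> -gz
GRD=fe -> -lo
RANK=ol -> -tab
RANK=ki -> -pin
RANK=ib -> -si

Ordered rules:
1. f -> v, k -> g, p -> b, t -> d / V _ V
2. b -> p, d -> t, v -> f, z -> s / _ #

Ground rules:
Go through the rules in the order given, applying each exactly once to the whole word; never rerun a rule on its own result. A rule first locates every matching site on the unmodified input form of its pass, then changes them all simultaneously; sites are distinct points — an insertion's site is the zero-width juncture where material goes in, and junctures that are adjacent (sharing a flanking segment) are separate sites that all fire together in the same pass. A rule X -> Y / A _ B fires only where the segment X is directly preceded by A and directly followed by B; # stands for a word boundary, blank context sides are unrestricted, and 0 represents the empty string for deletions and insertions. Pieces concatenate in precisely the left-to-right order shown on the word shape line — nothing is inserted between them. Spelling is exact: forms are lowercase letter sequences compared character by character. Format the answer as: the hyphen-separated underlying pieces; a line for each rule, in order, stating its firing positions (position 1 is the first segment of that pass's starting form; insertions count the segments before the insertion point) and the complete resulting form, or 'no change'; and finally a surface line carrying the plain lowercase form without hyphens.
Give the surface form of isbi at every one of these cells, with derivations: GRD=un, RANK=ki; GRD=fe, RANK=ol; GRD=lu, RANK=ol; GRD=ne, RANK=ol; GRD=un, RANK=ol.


cell GRD=un, RANK=ki:
underlying: isbi-na-pin
1. f -> v, k -> g, p -> b, t -> d / V _ V: fires at position(s) 7: isbinabin
2. b -> p, d -> t, v -> f, z -> s / _ #: no change
surface: isbinabin

cell GRD=fe, RANK=ol:
underlying: isbi-lo-tab
1. f -> v, k -> g, p -> b, t -> d / V _ V: fires at position(s) 7: isbilodab
2. b -> p, d -> t, v -> f, z -> s / _ #: fires at position(s) 9: isbilodap
surface: isbilodap

cell GRD=lu, RANK=ol:
underlying: isbi-of-tab
1. f -> v, k -> g, p -> b, t -> d / V _ V: no change
2. b -> p, d -> t, v -> f, z -> s / _ #: fires at position(s) 9: isbioftap
surface: isbioftap

cell GRD=ne, RANK=ol:
underlying: isbi-gz-tab
1. f -> v, k -> g, p -> b, t -> d / V _ V: no change
2. b -> p, d -> t, v -> f, z -> s / _ #: fires at position(s) 9: isbigztap
surface: isbigztap

cell GRD=un, RANK=ol:
underlying: isbi-na-tab
1. f -> v, k -> g, p -> b, t -> d / V _ V: fires at position(s) 7: isbinadab
2. b -> p, d -> t, v -> f, z -> s / _ #: fires at position(s) 9: isbinadap
surface: isbinadap


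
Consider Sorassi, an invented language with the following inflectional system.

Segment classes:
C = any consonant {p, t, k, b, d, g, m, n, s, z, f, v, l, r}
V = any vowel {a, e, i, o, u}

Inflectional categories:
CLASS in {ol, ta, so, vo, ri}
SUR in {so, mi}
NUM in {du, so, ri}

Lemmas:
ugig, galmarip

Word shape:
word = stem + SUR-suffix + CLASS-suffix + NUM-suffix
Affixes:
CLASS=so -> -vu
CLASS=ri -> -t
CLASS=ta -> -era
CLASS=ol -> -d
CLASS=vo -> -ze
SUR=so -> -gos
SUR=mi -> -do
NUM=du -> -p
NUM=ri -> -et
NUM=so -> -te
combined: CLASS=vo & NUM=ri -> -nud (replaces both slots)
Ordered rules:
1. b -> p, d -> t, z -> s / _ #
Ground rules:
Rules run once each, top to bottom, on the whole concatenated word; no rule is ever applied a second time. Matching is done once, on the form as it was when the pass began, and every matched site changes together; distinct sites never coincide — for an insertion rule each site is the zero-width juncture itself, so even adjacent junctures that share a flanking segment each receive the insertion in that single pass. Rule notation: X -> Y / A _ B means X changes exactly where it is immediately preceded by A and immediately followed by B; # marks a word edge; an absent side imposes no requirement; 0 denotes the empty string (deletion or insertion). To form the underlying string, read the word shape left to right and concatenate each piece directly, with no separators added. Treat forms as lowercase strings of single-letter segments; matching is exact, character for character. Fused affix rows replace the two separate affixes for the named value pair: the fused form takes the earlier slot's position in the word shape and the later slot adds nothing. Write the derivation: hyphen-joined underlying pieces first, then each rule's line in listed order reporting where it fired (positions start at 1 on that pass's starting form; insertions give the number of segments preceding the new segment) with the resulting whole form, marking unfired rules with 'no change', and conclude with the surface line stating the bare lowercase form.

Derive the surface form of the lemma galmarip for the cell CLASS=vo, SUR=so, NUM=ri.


underlying: galmarip-gos-nud
1. b -> p, d -> t, z -> s / _ #: fires at position(s) 14: galmaripgosnut
surface: galmaripgosnut


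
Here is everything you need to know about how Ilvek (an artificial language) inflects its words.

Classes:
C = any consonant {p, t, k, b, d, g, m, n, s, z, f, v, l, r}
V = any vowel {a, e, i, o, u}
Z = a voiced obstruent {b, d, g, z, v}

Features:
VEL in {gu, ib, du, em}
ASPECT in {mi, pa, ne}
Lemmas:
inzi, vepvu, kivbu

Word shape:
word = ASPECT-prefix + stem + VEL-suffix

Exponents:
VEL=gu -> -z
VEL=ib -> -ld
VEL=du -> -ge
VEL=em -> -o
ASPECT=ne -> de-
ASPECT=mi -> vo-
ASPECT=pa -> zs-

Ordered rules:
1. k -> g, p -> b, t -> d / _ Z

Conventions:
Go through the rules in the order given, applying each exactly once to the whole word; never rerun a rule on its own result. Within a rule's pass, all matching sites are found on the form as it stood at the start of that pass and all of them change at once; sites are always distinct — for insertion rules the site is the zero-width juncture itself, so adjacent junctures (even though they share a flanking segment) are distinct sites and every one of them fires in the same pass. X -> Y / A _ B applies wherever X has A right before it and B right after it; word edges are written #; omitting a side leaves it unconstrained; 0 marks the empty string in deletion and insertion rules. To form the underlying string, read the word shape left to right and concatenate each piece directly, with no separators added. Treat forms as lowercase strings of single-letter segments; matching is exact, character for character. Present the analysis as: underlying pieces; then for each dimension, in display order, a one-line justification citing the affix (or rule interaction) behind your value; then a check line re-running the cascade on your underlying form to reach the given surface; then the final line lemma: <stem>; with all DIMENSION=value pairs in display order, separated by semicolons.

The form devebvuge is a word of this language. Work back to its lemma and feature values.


underlying: de-vepvu-ge
VEL=du - signalled by the affix -ge
ASPECT=ne - signalled by the affix de-
check: devepvuge -> devebvuge
lemma: vepvu; VEL=du; ASPECT=ne


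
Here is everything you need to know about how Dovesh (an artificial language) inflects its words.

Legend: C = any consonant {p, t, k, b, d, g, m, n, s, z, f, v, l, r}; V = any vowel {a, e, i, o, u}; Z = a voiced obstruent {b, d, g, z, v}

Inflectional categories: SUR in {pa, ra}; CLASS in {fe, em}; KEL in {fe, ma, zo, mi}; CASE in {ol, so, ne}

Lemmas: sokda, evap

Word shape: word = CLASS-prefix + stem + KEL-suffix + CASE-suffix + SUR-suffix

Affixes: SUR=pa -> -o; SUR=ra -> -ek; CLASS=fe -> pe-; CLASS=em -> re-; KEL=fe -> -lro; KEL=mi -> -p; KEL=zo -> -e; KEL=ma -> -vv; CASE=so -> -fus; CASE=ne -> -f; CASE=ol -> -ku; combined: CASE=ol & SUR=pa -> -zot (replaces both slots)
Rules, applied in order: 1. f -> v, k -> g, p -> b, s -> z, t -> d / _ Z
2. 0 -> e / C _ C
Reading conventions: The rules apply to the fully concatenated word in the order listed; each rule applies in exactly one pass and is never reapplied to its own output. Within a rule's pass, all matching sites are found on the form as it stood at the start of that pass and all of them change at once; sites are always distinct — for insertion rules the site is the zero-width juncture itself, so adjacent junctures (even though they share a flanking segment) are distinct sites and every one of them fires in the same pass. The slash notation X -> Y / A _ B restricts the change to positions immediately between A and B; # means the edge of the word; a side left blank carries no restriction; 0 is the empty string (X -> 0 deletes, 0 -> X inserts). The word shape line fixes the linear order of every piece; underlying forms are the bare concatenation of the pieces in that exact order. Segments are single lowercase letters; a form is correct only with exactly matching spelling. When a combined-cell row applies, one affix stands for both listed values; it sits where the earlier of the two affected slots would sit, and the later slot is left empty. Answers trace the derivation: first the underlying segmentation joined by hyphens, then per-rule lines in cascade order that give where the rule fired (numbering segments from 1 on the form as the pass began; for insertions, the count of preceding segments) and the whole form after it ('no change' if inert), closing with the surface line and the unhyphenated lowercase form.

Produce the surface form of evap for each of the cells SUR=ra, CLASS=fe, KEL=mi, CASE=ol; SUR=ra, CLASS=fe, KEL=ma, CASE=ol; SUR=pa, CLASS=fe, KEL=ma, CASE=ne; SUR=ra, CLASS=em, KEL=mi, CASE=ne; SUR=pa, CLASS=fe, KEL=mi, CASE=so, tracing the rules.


cell SUR=ra, CLASS=fe, KEL=mi, CASE=ol:
underlying: pe-evap-p-ku-ek
1. f -> v, k -> g, p -> b, s -> z, t -> d / _ Z: no change
2. 0 -> e / C _ C: inserts after position(s) 6, 7: peevapepekuek
surface: peevapepekuek

cell SUR=ra, CLASS=fe, KEL=ma, CASE=ol:
underlying: pe-evap-vv-ku-ek
1. f -> v, k -> g, p -> b, s -> z, t -> d / _ Z: fires at position(s) 6: peevabvvkuek
2. 0 -> e / C _ C: inserts after position(s) 6, 7, 8: peevabevevekuek
surface: peevabevevekuek

cell SUR=pa, CLASS=fe, KEL=ma, CASE=ne:
underlying: pe-evap-vv-f-o
1. f -> v, k -> g, p -> b, s -> z, t -> d / _ Z: fires at position(s) 6: peevabvvfo
2. 0 -> e / C _ C: inserts after position(s) 6, 7, 8: peevabevevefo
surface: peevabevevefo

cell SUR=ra, CLASS=em, KEL=mi, CASE=ne:
underlying: re-evap-p-f-ek
1. f -> v, k -> g, p -> b, s -> z, t -> d / _ Z: no change
2. 0 -> e / C _ C: inserts after position(s) 6, 7: reevapepefek
surface: reevapepefek

cell SUR=pa, CLASS=fe, KEL=mi, CASE=so:
underlying: pe-evap-p-fus-o
1. f -> v, k -> g, p -> b, s -> z, t -> d / _ Z: no change
2. 0 -> e / C _ C: inserts after position(s) 6, 7: peevapepefuso
surface: peevapepefuso


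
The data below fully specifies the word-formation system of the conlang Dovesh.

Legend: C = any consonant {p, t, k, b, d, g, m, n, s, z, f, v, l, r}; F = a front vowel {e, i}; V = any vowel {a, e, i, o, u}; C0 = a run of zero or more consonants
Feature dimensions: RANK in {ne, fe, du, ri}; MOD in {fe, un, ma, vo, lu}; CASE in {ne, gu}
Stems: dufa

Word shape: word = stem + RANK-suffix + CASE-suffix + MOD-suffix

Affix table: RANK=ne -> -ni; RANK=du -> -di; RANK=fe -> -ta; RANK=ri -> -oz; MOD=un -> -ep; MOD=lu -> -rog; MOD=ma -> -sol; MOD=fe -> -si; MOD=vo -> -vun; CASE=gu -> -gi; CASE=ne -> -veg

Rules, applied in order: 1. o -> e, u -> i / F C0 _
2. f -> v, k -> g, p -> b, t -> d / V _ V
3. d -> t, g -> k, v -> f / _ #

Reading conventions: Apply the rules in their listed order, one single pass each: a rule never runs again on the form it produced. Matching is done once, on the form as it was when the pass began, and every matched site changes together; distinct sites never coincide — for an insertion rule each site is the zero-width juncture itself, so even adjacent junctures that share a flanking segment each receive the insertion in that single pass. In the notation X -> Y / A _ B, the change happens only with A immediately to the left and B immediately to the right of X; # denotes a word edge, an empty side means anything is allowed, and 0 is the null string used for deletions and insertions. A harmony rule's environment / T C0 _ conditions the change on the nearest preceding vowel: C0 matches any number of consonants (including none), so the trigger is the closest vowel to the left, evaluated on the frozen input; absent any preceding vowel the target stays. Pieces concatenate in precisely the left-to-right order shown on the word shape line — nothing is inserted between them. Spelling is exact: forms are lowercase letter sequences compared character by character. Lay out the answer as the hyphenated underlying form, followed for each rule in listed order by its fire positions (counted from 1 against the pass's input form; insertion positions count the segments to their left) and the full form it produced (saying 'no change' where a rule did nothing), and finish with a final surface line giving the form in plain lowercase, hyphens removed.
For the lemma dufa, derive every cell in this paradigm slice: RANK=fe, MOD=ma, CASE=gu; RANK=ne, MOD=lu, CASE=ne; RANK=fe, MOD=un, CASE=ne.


cell RANK=fe, MOD=ma, CASE=gu:
underlying: dufa-ta-gi-sol
1. o -> e, u -> i / F C0 _: fires at position(s) 10: dufatagisel
2. f -> v, k -> g, p -> b, t -> d / V _ V: fires at position(s) 3, 5: duvadagisel
3. d -> t, g -> k, v -> f / _ #: no change
surface: duvadagisel

cell RANK=ne, MOD=lu, CASE=ne:
underlying: dufa-ni-veg-rog
1. o -> e, u -> i / F C0 _: fires at position(s) 11: dufanivegreg
2. f -> v, k -> g, p -> b, t -> d / V _ V: fires at position(s) 3: duvanivegreg
3. d -> t, g -> k, v -> f / _ #: fires at position(s) 12: duvanivegrek
surface: duvanivegrek

cell RANK=fe, MOD=un, CASE=ne:
underlying: dufa-ta-veg-ep
1. o -> e, u -> i / F C0 _: no change
2. f -> v, k -> g, p -> b, t -> d / V _ V: fires at position(s) 3, 5: duvadavegep
3. d -> t, g -> k, v -> f / _ #: no change
surface: duvadavegep
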